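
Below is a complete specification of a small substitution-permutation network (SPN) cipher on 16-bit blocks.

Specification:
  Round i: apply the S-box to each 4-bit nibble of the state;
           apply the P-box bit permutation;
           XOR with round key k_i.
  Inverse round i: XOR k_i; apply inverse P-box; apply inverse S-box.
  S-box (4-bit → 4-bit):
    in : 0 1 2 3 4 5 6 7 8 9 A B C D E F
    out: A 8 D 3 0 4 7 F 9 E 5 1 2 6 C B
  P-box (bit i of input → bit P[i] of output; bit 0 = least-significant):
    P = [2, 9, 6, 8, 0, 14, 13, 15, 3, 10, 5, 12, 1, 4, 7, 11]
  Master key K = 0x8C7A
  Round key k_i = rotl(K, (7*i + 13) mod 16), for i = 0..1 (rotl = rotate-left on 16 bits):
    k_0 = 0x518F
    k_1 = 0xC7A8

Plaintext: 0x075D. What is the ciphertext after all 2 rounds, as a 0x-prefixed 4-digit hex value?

s_0 = plaintext = 0x075D
s_1 = Round(s_0, k_0) = 0x6FF7
s_2 = Round(s_1, k_1) = 0x1077

0x1077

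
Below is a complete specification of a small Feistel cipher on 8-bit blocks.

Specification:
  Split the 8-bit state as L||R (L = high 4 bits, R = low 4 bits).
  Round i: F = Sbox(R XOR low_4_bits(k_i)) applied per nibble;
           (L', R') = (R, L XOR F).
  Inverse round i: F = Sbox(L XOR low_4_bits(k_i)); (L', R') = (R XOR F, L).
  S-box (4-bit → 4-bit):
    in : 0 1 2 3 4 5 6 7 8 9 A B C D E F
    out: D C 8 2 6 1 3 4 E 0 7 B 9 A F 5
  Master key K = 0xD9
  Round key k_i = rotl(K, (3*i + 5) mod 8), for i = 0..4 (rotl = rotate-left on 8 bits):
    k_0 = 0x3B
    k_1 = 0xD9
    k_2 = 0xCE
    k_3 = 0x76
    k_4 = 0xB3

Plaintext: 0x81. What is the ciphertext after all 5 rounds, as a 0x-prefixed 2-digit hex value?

0xFF

s_0 = plaintext = 0x81
s_1 = Round(s_0, k_0) = 0x1F
s_2 = Round(s_1, k_1) = 0xF2
s_3 = Round(s_2, k_2) = 0x26
s_4 = Round(s_3, k_3) = 0x6F
s_5 = Round(s_4, k_4) = 0xFF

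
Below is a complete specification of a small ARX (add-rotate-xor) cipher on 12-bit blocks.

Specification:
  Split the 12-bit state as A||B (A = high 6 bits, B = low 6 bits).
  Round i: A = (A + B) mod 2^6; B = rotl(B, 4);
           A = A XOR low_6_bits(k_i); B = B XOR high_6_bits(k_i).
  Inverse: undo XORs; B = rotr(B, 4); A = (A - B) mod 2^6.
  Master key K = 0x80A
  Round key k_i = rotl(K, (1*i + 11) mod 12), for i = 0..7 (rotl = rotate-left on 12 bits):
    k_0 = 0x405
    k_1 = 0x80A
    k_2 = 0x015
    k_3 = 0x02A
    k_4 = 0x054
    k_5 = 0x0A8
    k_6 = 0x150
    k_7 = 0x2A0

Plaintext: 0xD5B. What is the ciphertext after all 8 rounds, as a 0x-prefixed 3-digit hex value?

0x01B

s_0 = plaintext = 0xD5B
s_1 = Round(s_0, k_0) = 0x566
s_2 = Round(s_1, k_1) = 0xC49
s_3 = Round(s_2, k_2) = 0xBD2
s_4 = Round(s_3, k_3) = 0xAE4
s_5 = Round(s_4, k_4) = 0x6C8
s_6 = Round(s_5, k_5) = 0x2C0
s_7 = Round(s_6, k_6) = 0x6C5
s_8 = Round(s_7, k_7) = 0x01B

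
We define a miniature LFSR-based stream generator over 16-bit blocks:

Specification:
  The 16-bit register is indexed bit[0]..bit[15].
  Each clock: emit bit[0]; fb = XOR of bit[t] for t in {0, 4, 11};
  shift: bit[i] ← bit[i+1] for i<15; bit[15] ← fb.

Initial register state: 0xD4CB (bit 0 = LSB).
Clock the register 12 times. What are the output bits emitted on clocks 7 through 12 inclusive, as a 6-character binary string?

reg_0 = 0xD4CB
clock 1: out=1, reg = 0xEA65
clock 2: out=1, reg = 0x7532
clock 3: out=0, reg = 0xBA99
clock 4: out=1, reg = 0xDD4C
clock 5: out=0, reg = 0xEEA6
clock 6: out=0, reg = 0xF753
clock 7: out=1, reg = 0x7BA9
clock 8: out=1, reg = 0x3DD4
clock 9: out=0, reg = 0x1EEA
clock 10: out=0, reg = 0x8F75
clock 11: out=1, reg = 0xC7BA
clock 12: out=0, reg = 0xE3DD

110010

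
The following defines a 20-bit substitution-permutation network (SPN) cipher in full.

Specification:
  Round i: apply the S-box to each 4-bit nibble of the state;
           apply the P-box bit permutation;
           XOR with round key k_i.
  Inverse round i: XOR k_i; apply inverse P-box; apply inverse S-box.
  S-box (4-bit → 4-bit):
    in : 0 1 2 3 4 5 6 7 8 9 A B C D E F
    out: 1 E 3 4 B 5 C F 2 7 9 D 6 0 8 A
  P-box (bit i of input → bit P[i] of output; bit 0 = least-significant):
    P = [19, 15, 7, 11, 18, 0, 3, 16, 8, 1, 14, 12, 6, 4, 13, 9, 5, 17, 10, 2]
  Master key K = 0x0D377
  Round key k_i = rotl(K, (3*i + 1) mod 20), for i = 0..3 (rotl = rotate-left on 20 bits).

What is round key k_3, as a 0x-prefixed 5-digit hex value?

0xDDC34

K = 0x0D377
k_0 = rotl(K, (3*0+1) mod 20) = rotl(K, 1) = 0x1A6EE
k_1 = rotl(K, (3*1+1) mod 20) = rotl(K, 4) = 0xD3770
k_2 = rotl(K, (3*2+1) mod 20) = rotl(K, 7) = 0x9BB86
k_3 = rotl(K, (3*3+1) mod 20) = rotl(K, 10) = 0xDDC34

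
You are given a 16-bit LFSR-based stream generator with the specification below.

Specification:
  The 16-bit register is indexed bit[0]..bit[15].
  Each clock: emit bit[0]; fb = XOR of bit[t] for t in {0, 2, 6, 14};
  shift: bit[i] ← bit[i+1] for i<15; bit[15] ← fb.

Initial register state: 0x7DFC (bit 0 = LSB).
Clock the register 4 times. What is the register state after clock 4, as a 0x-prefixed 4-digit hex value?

0x17DF

reg_0 = 0x7DFC
clock 1: out=0, reg = 0xBEFE
clock 2: out=0, reg = 0x5F7F
clock 3: out=1, reg = 0x2FBF
clock 4: out=1, reg = 0x17DF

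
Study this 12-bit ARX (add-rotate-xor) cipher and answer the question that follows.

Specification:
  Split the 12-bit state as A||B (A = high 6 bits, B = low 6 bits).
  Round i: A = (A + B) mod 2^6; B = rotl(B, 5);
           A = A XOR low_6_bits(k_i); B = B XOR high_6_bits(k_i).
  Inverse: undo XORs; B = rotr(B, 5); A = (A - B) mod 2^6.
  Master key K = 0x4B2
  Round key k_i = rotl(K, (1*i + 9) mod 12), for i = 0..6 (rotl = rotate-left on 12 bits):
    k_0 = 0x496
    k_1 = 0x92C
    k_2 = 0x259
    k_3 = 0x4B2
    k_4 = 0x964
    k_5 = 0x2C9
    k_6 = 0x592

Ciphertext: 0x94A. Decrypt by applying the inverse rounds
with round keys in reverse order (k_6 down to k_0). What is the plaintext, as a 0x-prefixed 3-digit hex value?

0x89A

s_0 = ciphertext = 0x94A
s_1 = InvRound(s_0, k_6) = 0xFF8
s_2 = InvRound(s_1, k_5) = 0x3E7
s_3 = InvRound(s_2, k_4) = 0x9C4
s_4 = InvRound(s_3, k_3) = 0xA6C
s_5 = InvRound(s_4, k_2) = 0x94B
s_6 = InvRound(s_5, k_1) = 0xA9F
s_7 = InvRound(s_6, k_0) = 0x89A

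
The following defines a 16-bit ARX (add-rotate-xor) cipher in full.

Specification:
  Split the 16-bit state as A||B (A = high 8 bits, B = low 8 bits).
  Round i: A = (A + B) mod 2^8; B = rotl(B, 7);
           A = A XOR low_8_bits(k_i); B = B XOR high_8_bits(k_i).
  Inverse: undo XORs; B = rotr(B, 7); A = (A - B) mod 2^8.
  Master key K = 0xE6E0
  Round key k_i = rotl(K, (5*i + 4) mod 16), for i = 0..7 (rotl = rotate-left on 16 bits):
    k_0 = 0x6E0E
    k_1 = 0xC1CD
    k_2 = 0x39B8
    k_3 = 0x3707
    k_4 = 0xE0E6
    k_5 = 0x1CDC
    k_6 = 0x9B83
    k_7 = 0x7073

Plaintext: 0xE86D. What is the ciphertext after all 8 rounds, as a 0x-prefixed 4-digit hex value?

0x7EAA

s_0 = plaintext = 0xE86D
s_1 = Round(s_0, k_0) = 0x5BD8
s_2 = Round(s_1, k_1) = 0xFEAD
s_3 = Round(s_2, k_2) = 0x13EF
s_4 = Round(s_3, k_3) = 0x05C0
s_5 = Round(s_4, k_4) = 0x2380
s_6 = Round(s_5, k_5) = 0x7F5C
s_7 = Round(s_6, k_6) = 0x58B5
s_8 = Round(s_7, k_7) = 0x7EAA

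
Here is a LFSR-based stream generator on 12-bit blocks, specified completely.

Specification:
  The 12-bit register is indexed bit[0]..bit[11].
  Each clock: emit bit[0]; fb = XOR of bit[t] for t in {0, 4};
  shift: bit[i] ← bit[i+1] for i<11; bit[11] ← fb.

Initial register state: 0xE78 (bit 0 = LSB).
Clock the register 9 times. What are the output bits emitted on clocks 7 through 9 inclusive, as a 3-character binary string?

reg_0 = 0xE78
clock 1: out=0, reg = 0xF3C
clock 2: out=0, reg = 0xF9E
clock 3: out=0, reg = 0xFCF
clock 4: out=1, reg = 0xFE7
clock 5: out=1, reg = 0xFF3
clock 6: out=1, reg = 0x7F9
clock 7: out=1, reg = 0x3FC
clock 8: out=0, reg = 0x9FE
clock 9: out=0, reg = 0xCFF

100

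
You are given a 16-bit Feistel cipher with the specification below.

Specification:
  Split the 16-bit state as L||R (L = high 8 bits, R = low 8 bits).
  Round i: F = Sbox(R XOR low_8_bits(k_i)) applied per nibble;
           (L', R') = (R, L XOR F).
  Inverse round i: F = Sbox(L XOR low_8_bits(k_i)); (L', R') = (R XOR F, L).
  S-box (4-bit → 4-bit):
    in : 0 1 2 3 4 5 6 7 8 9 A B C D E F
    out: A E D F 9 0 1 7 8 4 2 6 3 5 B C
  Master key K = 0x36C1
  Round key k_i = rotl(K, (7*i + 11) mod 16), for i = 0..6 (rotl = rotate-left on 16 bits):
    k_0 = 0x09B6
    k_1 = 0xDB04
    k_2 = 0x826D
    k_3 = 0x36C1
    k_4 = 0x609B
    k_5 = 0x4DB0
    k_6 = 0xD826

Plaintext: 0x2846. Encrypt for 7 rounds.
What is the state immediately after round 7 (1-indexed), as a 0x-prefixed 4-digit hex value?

0xFC8F

s_0 = plaintext = 0x2846
s_1 = Round(s_0, k_0) = 0x46E2
s_2 = Round(s_1, k_1) = 0xE2F7
s_3 = Round(s_2, k_2) = 0xF7A0
s_4 = Round(s_3, k_3) = 0xA0E9
s_5 = Round(s_4, k_4) = 0xE9DD
s_6 = Round(s_5, k_5) = 0xDDFC
s_7 = Round(s_6, k_6) = 0xFC8F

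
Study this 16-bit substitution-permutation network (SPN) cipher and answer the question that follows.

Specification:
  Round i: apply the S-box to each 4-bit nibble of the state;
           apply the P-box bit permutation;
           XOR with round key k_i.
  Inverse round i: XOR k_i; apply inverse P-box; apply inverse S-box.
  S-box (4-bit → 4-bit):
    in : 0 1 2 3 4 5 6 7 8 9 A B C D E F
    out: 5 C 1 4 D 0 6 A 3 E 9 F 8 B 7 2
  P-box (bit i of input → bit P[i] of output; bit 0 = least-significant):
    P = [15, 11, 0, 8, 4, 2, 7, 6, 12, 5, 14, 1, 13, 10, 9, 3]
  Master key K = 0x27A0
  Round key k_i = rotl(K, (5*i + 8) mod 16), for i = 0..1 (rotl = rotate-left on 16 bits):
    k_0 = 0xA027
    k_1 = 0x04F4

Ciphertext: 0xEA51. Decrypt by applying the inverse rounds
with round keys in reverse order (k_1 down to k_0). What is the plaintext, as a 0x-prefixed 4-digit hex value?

s_0 = ciphertext = 0xEA51
s_1 = InvRound(s_0, k_1) = 0xE66E
s_2 = InvRound(s_1, k_0) = 0x93C3

0x93C3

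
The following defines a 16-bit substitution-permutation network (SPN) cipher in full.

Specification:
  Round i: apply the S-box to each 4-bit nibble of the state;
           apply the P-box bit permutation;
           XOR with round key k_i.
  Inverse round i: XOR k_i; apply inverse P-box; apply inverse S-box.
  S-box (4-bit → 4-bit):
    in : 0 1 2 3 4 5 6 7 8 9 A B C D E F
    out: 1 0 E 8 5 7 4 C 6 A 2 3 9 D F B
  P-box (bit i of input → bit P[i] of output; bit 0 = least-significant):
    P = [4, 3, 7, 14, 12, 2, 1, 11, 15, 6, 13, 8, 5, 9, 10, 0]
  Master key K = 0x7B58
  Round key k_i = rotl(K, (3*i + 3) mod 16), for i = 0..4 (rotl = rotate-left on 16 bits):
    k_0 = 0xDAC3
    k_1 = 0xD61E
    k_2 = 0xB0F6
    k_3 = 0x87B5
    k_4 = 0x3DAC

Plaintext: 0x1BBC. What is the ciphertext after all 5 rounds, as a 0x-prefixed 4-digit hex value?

0x44A4

s_0 = plaintext = 0x1BBC
s_1 = Round(s_0, k_0) = 0x0A97
s_2 = Round(s_1, k_1) = 0x9EFA
s_3 = Round(s_2, k_2) = 0x0BBB
s_4 = Round(s_3, k_3) = 0x17C9
s_5 = Round(s_4, k_4) = 0x44A4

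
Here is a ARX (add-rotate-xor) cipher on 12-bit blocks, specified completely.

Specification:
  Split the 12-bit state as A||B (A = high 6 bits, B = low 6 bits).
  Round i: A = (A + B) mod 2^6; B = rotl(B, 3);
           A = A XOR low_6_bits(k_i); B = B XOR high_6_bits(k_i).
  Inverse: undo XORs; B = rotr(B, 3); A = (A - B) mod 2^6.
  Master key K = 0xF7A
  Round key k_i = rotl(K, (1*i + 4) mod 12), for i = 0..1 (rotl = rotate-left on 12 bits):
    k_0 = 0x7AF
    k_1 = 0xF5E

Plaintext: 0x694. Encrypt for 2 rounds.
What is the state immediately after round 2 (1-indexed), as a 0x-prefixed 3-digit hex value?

s_0 = plaintext = 0x694
s_1 = Round(s_0, k_0) = 0x07C
s_2 = Round(s_1, k_1) = 0x8DA

0x8DA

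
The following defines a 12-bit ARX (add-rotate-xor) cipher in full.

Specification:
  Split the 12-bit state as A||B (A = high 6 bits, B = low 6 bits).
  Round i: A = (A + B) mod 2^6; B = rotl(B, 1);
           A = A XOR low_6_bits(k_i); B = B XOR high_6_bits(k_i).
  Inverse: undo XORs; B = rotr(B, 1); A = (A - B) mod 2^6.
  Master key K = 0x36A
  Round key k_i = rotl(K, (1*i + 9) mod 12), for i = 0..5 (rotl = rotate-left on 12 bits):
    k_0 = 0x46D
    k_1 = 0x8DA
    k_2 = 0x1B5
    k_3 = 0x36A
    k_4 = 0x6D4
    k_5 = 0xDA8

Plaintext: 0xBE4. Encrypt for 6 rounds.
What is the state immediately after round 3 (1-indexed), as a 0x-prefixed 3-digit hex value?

s_0 = plaintext = 0xBE4
s_1 = Round(s_0, k_0) = 0xF98
s_2 = Round(s_1, k_1) = 0x313
s_3 = Round(s_2, k_2) = 0xAA0
s_4 = Round(s_3, k_3) = 0x80C
s_5 = Round(s_4, k_4) = 0xE03
s_6 = Round(s_5, k_5) = 0x4F0

0xAA0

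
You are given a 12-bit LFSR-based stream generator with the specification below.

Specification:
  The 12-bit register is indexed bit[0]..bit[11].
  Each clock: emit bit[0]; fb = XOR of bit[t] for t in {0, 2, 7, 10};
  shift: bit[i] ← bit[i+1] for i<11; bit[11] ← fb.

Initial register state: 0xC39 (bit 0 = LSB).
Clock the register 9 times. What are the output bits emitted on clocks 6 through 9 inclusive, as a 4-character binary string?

1000

reg_0 = 0xC39
clock 1: out=1, reg = 0x61C
clock 2: out=0, reg = 0x30E
clock 3: out=0, reg = 0x987
clock 4: out=1, reg = 0xCC3
clock 5: out=1, reg = 0xE61
clock 6: out=1, reg = 0x730
clock 7: out=0, reg = 0xB98
clock 8: out=0, reg = 0xDCC
clock 9: out=0, reg = 0xEE6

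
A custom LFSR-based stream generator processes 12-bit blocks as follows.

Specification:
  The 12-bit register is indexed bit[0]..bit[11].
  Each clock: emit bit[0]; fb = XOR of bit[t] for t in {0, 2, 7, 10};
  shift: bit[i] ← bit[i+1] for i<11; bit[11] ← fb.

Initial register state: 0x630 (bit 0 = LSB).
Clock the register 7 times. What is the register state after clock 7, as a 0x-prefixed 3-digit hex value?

reg_0 = 0x630
clock 1: out=0, reg = 0xB18
clock 2: out=0, reg = 0x58C
clock 3: out=0, reg = 0xAC6
clock 4: out=0, reg = 0x563
clock 5: out=1, reg = 0x2B1
clock 6: out=1, reg = 0x158
clock 7: out=0, reg = 0x0AC

0x0AC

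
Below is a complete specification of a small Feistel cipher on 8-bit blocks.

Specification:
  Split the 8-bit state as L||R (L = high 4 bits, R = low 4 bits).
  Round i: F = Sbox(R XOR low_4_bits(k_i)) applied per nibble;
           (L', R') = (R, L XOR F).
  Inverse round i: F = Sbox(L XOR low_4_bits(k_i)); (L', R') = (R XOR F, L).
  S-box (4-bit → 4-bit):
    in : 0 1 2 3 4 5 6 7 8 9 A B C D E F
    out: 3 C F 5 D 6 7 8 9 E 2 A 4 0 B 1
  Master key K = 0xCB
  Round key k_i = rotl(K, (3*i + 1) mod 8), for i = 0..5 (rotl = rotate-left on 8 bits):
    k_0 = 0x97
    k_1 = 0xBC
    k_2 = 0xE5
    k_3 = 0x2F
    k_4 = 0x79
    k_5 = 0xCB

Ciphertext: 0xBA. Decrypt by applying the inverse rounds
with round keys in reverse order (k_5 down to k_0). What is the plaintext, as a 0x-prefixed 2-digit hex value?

s_0 = ciphertext = 0xBA
s_1 = InvRound(s_0, k_5) = 0x9B
s_2 = InvRound(s_1, k_4) = 0x89
s_3 = InvRound(s_2, k_3) = 0x18
s_4 = InvRound(s_3, k_2) = 0x51
s_5 = InvRound(s_4, k_1) = 0xF5
s_6 = InvRound(s_5, k_0) = 0xCF

0xCF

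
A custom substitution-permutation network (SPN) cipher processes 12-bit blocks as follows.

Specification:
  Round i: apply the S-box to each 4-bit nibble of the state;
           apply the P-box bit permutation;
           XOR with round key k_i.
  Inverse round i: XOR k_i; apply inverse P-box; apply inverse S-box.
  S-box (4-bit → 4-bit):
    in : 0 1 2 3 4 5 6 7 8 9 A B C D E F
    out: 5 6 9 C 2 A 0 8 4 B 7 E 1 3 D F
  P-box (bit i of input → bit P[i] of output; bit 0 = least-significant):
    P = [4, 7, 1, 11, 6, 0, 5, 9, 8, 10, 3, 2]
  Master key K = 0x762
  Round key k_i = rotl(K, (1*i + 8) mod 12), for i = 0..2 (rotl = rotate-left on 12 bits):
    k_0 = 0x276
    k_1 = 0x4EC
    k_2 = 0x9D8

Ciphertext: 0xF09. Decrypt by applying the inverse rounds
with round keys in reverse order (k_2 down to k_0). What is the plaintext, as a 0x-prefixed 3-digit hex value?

s_0 = ciphertext = 0xF09
s_1 = InvRound(s_0, k_2) = 0x49D
s_2 = InvRound(s_1, k_1) = 0x6AC
s_3 = InvRound(s_2, k_0) = 0x1CA

0x1CA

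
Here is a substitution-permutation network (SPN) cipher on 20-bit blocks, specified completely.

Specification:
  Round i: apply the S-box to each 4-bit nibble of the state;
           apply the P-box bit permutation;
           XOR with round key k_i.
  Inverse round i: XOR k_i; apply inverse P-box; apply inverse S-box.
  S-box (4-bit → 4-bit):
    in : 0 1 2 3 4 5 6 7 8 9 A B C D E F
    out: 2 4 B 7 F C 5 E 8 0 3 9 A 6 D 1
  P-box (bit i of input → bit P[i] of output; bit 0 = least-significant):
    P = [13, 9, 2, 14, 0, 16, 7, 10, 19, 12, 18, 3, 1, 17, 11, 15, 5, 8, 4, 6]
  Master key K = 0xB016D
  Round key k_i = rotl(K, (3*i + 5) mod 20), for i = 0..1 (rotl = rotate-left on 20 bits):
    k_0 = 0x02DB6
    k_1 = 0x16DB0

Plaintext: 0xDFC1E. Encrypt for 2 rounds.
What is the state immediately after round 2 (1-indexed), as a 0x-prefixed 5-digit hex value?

0x0B0B9

s_0 = plaintext = 0xDFC1E
s_1 = Round(s_0, k_0) = 0x05C28
s_2 = Round(s_1, k_1) = 0x0B0B9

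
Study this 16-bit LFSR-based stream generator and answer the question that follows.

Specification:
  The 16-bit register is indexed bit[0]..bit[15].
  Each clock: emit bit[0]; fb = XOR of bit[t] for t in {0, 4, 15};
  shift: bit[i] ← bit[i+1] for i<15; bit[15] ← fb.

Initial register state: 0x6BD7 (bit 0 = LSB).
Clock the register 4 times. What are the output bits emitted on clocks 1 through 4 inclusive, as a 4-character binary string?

1110

reg_0 = 0x6BD7
clock 1: out=1, reg = 0x35EB
clock 2: out=1, reg = 0x9AF5
clock 3: out=1, reg = 0xCD7A
clock 4: out=0, reg = 0x66BD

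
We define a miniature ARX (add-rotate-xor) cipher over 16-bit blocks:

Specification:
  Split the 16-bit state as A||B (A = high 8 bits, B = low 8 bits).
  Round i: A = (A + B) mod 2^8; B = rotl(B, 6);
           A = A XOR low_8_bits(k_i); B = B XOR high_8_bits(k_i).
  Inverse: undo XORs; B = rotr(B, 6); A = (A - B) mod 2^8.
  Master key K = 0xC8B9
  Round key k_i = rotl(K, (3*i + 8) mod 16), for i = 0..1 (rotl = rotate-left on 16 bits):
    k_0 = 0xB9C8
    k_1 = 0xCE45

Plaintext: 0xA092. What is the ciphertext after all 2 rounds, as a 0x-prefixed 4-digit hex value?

0x5289

s_0 = plaintext = 0xA092
s_1 = Round(s_0, k_0) = 0xFA1D
s_2 = Round(s_1, k_1) = 0x5289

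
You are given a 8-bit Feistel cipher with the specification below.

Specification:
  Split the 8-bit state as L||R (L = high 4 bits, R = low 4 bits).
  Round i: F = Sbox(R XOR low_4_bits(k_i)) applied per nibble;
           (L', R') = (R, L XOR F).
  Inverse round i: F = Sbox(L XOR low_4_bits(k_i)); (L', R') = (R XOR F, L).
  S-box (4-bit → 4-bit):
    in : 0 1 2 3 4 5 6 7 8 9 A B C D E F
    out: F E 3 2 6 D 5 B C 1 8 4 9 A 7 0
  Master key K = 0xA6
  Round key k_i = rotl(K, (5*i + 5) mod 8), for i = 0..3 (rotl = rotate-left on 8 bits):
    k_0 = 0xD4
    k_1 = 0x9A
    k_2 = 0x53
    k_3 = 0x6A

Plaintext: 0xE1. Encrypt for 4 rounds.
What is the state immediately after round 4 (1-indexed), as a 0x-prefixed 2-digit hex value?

s_0 = plaintext = 0xE1
s_1 = Round(s_0, k_0) = 0x13
s_2 = Round(s_1, k_1) = 0x30
s_3 = Round(s_2, k_2) = 0x01
s_4 = Round(s_3, k_3) = 0x14

0x14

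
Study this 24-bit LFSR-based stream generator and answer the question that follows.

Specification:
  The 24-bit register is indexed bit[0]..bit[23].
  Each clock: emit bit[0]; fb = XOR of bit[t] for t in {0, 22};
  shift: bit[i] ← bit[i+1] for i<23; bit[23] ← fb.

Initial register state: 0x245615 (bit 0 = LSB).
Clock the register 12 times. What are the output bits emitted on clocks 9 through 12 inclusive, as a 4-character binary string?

reg_0 = 0x245615
clock 1: out=1, reg = 0x922B0A
clock 2: out=0, reg = 0x491585
clock 3: out=1, reg = 0x248AC2
clock 4: out=0, reg = 0x124561
clock 5: out=1, reg = 0x8922B0
clock 6: out=0, reg = 0x449158
clock 7: out=0, reg = 0xA248AC
clock 8: out=0, reg = 0x512456
clock 9: out=0, reg = 0xA8922B
clock 10: out=1, reg = 0xD44915
clock 11: out=1, reg = 0x6A248A
clock 12: out=0, reg = 0xB51245

0110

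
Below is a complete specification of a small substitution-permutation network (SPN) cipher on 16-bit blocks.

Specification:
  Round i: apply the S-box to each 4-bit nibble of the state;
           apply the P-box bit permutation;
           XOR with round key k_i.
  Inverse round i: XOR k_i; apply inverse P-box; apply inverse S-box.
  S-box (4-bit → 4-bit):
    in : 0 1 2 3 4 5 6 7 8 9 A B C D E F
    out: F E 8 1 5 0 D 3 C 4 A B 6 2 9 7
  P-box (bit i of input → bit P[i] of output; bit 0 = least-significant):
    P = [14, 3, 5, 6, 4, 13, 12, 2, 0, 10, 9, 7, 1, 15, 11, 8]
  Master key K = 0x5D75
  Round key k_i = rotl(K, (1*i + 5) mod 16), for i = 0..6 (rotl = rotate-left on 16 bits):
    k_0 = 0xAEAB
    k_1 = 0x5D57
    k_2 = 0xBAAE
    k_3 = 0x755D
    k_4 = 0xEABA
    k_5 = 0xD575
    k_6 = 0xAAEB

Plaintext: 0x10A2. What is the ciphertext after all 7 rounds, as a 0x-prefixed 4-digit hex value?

s_0 = plaintext = 0x10A2
s_1 = Round(s_0, k_0) = 0x016E
s_2 = Round(s_1, k_1) = 0x8281
s_3 = Round(s_2, k_2) = 0xA342
s_4 = Round(s_3, k_3) = 0xE40C
s_5 = Round(s_4, k_4) = 0xD985
s_6 = Round(s_5, k_5) = 0x4771
s_7 = Round(s_6, k_6) = 0x8690

0x8690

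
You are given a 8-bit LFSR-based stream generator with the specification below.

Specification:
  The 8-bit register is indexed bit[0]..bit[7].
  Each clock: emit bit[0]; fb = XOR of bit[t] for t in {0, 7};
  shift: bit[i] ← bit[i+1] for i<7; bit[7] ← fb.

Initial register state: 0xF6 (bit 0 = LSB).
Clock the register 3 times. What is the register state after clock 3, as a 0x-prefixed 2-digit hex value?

0xBE

reg_0 = 0xF6
clock 1: out=0, reg = 0xFB
clock 2: out=1, reg = 0x7D
clock 3: out=1, reg = 0xBE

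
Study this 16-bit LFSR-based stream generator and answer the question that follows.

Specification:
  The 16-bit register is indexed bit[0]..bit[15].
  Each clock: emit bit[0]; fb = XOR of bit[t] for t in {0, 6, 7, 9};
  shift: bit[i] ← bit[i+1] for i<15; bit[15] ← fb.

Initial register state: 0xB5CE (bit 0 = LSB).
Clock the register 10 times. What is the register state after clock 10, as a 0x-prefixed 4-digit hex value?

0x8A2D

reg_0 = 0xB5CE
clock 1: out=0, reg = 0x5AE7
clock 2: out=1, reg = 0x2D73
clock 3: out=1, reg = 0x16B9
clock 4: out=1, reg = 0x8B5C
clock 5: out=0, reg = 0x45AE
clock 6: out=0, reg = 0xA2D7
clock 7: out=1, reg = 0x516B
clock 8: out=1, reg = 0x28B5
clock 9: out=1, reg = 0x145A
clock 10: out=0, reg = 0x8A2D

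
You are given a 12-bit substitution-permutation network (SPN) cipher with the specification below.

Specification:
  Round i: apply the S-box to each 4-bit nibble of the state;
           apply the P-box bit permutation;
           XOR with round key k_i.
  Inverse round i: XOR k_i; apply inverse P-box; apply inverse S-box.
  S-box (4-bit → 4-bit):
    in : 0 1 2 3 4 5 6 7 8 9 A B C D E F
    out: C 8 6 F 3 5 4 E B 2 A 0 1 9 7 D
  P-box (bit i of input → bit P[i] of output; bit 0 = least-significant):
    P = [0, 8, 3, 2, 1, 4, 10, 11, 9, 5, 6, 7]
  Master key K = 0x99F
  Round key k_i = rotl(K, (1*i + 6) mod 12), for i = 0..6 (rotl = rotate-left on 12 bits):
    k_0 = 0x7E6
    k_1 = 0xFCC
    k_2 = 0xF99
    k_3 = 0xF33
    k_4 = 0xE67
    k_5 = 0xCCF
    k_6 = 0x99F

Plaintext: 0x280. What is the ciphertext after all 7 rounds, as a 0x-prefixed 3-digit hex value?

0x9AD

s_0 = plaintext = 0x280
s_1 = Round(s_0, k_0) = 0xF98
s_2 = Round(s_1, k_1) = 0xC19
s_3 = Round(s_2, k_2) = 0x499
s_4 = Round(s_3, k_3) = 0xC03
s_5 = Round(s_4, k_4) = 0x16A
s_6 = Round(s_5, k_5) = 0x94B
s_7 = Round(s_6, k_6) = 0x9AD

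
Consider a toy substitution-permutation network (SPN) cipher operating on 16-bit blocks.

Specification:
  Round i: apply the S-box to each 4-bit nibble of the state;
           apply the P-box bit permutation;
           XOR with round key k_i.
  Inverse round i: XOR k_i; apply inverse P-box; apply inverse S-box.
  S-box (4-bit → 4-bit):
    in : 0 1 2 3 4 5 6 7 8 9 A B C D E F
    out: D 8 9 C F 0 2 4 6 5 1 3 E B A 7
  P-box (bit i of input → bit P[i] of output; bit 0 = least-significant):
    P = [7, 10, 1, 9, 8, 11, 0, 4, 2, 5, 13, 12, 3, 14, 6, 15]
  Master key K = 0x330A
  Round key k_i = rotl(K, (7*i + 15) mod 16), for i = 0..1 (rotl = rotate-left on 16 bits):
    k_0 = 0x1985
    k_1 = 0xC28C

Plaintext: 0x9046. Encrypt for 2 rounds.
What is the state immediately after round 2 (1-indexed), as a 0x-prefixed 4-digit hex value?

0x7FB2

s_0 = plaintext = 0x9046
s_1 = Round(s_0, k_0) = 0x24D8
s_2 = Round(s_1, k_1) = 0x7FB2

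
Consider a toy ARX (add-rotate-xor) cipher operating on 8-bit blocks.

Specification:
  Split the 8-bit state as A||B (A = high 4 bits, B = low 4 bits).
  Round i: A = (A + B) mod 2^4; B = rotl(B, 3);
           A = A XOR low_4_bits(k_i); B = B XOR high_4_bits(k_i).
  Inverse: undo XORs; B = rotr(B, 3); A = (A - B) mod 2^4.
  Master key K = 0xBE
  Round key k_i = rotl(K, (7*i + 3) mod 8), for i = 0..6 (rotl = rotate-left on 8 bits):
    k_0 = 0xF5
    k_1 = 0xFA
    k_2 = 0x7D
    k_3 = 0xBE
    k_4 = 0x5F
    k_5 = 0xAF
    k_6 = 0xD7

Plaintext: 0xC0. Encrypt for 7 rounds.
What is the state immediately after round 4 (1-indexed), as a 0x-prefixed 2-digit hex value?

0x80

s_0 = plaintext = 0xC0
s_1 = Round(s_0, k_0) = 0x9F
s_2 = Round(s_1, k_1) = 0x20
s_3 = Round(s_2, k_2) = 0xF7
s_4 = Round(s_3, k_3) = 0x80
s_5 = Round(s_4, k_4) = 0x75
s_6 = Round(s_5, k_5) = 0x30
s_7 = Round(s_6, k_6) = 0x4D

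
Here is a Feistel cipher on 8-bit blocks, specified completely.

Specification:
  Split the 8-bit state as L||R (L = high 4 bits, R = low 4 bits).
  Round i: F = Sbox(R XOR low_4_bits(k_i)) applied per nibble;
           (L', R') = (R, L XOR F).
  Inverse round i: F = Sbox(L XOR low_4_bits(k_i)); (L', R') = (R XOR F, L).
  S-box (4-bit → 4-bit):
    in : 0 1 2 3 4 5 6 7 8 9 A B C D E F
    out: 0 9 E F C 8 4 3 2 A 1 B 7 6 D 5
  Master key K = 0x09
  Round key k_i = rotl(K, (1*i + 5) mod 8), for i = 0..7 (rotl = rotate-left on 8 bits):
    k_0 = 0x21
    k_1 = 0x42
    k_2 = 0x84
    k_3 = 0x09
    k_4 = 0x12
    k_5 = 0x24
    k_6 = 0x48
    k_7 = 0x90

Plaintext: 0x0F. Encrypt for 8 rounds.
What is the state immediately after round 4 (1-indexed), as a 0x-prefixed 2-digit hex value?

0x00

s_0 = plaintext = 0x0F
s_1 = Round(s_0, k_0) = 0xFD
s_2 = Round(s_1, k_1) = 0xDA
s_3 = Round(s_2, k_2) = 0xA0
s_4 = Round(s_3, k_3) = 0x00
s_5 = Round(s_4, k_4) = 0x0E
s_6 = Round(s_5, k_5) = 0xE1
s_7 = Round(s_6, k_6) = 0x14
s_8 = Round(s_7, k_7) = 0x4D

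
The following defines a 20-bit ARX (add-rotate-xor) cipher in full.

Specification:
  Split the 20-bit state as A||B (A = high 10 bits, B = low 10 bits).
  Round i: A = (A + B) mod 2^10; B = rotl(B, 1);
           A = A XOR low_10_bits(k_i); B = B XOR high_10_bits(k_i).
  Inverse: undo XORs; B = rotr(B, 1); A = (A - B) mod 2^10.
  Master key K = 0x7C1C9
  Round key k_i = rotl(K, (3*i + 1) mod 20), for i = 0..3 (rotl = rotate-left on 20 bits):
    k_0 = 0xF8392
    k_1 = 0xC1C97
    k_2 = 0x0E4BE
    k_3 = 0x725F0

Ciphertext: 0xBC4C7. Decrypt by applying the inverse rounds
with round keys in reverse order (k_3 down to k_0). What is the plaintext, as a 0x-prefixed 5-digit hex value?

0x6B926

s_0 = ciphertext = 0xBC4C7
s_1 = InvRound(s_0, k_3) = 0x9E887
s_2 = InvRound(s_1, k_2) = 0x9945F
s_3 = InvRound(s_2, k_1) = 0x519AC
s_4 = InvRound(s_3, k_0) = 0x6B926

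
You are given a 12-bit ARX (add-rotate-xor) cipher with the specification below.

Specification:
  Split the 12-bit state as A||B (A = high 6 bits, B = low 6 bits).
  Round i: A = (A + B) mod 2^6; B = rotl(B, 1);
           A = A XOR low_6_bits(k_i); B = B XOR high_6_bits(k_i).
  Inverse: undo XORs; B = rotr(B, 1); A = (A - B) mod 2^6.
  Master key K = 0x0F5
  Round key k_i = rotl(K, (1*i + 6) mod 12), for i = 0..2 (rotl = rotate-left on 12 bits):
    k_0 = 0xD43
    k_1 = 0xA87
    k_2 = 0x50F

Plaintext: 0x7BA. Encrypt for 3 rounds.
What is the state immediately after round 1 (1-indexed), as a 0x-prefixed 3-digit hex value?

0x6C0

s_0 = plaintext = 0x7BA
s_1 = Round(s_0, k_0) = 0x6C0
s_2 = Round(s_1, k_1) = 0x72A
s_3 = Round(s_2, k_2) = 0x241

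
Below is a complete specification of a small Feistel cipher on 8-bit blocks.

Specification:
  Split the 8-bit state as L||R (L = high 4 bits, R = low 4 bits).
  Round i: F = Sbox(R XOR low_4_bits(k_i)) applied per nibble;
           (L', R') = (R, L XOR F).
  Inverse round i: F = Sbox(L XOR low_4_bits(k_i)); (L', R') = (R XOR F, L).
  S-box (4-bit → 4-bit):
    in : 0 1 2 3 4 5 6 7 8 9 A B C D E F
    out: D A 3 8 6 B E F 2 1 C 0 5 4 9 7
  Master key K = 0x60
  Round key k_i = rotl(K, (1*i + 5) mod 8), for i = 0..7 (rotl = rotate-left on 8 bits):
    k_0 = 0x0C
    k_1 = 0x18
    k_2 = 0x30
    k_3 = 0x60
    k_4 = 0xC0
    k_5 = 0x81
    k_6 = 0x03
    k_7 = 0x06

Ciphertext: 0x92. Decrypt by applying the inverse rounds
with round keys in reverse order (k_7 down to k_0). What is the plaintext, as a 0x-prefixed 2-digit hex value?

s_0 = ciphertext = 0x92
s_1 = InvRound(s_0, k_7) = 0x59
s_2 = InvRound(s_1, k_6) = 0x75
s_3 = InvRound(s_2, k_5) = 0xB7
s_4 = InvRound(s_3, k_4) = 0x7B
s_5 = InvRound(s_4, k_3) = 0x47
s_6 = InvRound(s_5, k_2) = 0x14
s_7 = InvRound(s_6, k_1) = 0x51
s_8 = InvRound(s_7, k_0) = 0x05

0x05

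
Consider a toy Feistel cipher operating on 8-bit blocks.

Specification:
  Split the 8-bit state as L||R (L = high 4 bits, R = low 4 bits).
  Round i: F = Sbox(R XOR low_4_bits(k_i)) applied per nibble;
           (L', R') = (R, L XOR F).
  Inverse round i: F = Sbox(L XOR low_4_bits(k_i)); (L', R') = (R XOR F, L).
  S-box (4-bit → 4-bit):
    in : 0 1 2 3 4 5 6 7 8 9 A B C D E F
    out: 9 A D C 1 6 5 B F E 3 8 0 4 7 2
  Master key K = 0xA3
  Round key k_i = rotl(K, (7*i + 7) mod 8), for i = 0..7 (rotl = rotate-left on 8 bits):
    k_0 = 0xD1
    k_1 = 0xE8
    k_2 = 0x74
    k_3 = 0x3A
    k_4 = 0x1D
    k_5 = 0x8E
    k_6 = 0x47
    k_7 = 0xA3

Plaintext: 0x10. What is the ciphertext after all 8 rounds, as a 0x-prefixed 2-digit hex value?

s_0 = plaintext = 0x10
s_1 = Round(s_0, k_0) = 0x0B
s_2 = Round(s_1, k_1) = 0xBC
s_3 = Round(s_2, k_2) = 0xC4
s_4 = Round(s_3, k_3) = 0x4B
s_5 = Round(s_4, k_4) = 0xB1
s_6 = Round(s_5, k_5) = 0x19
s_7 = Round(s_6, k_6) = 0x96
s_8 = Round(s_7, k_7) = 0x6F

0x6F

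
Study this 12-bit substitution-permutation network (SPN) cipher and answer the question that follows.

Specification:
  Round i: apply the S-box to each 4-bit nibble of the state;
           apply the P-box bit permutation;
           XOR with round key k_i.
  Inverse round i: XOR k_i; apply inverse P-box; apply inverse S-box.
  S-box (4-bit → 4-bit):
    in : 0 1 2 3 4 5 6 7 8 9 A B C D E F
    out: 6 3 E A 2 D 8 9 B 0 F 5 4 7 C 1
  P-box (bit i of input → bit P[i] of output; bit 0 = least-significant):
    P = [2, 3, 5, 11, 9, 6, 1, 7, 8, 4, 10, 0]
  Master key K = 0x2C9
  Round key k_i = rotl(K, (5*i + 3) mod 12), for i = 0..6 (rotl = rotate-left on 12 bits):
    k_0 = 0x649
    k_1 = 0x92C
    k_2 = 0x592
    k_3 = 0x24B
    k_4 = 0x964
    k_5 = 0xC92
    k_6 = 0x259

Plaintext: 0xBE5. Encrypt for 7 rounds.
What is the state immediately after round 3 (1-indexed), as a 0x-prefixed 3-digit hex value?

0xB7C

s_0 = plaintext = 0xBE5
s_1 = Round(s_0, k_0) = 0xBEF
s_2 = Round(s_1, k_1) = 0xCAA
s_3 = Round(s_2, k_2) = 0xB7C
s_4 = Round(s_3, k_3) = 0x5EB
s_5 = Round(s_4, k_4) = 0xCC3
s_6 = Round(s_5, k_5) = 0x098
s_7 = Round(s_6, k_6) = 0xE45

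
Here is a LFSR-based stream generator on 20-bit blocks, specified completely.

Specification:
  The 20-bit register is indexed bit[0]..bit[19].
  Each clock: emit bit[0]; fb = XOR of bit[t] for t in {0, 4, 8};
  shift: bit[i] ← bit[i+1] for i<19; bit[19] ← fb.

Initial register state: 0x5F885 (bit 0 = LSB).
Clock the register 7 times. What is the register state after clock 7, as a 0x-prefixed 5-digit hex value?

0xEABF1

reg_0 = 0x5F885
clock 1: out=1, reg = 0xAFC42
clock 2: out=0, reg = 0x57E21
clock 3: out=1, reg = 0xABF10
clock 4: out=0, reg = 0x55F88
clock 5: out=0, reg = 0xAAFC4
clock 6: out=0, reg = 0xD57E2
clock 7: out=0, reg = 0xEABF1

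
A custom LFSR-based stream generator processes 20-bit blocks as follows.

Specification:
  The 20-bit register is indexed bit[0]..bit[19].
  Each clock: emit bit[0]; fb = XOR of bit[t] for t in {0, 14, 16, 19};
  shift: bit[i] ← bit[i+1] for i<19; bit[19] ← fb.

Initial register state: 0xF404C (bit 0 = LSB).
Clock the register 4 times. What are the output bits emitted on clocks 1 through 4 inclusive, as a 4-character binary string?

0011

reg_0 = 0xF404C
clock 1: out=0, reg = 0xFA026
clock 2: out=0, reg = 0x7D013
clock 3: out=1, reg = 0xBE809
clock 4: out=1, reg = 0x5F404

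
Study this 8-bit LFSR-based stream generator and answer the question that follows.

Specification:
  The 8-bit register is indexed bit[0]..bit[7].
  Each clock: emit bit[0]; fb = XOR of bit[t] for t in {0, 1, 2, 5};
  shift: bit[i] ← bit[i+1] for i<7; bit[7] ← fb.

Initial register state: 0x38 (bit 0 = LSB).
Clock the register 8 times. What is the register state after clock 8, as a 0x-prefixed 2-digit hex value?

0xF3

reg_0 = 0x38
clock 1: out=0, reg = 0x9C
clock 2: out=0, reg = 0xCE
clock 3: out=0, reg = 0x67
clock 4: out=1, reg = 0x33
clock 5: out=1, reg = 0x99
clock 6: out=1, reg = 0xCC
clock 7: out=0, reg = 0xE6
clock 8: out=0, reg = 0xF3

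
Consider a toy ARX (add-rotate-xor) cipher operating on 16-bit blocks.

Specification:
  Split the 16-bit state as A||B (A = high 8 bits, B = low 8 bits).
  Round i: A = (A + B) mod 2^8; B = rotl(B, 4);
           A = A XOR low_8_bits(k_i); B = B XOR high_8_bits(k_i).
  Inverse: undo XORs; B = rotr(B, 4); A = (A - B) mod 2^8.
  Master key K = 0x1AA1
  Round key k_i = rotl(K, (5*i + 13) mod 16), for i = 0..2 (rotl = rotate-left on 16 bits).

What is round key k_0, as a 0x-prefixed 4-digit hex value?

0x2354

K = 0x1AA1
k_0 = rotl(K, (5*0+13) mod 16) = rotl(K, 13) = 0x2354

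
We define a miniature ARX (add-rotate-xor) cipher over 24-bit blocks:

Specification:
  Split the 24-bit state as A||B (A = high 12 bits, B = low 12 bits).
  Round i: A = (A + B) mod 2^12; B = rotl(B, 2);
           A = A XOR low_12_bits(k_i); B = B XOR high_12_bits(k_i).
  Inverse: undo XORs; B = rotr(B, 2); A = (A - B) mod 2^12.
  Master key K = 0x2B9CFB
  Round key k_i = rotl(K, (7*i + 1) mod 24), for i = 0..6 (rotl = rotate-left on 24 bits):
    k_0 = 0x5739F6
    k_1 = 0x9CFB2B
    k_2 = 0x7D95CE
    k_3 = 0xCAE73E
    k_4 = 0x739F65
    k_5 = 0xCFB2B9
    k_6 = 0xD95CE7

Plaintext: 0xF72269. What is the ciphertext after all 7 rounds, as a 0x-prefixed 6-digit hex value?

0xF97D86

s_0 = plaintext = 0xF72269
s_1 = Round(s_0, k_0) = 0x82DCD7
s_2 = Round(s_1, k_1) = 0xE2FA90
s_3 = Round(s_2, k_2) = 0xD71D9B
s_4 = Round(s_3, k_3) = 0xC32AC1
s_5 = Round(s_4, k_4) = 0x996C3F
s_6 = Round(s_5, k_5) = 0x76CC04
s_7 = Round(s_6, k_6) = 0xF97D86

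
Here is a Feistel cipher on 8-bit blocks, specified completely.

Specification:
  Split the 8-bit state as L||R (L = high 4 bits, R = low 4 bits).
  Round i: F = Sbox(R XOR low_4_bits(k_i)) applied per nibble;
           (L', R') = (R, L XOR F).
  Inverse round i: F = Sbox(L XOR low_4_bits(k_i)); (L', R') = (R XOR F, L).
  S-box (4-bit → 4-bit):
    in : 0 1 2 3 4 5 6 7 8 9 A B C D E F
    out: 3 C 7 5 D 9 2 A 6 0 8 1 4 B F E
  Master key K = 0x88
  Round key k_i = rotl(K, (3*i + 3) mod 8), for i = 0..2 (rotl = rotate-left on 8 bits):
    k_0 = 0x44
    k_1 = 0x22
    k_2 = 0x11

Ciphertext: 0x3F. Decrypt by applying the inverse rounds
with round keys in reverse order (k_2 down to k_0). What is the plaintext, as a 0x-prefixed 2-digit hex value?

0x6B

s_0 = ciphertext = 0x3F
s_1 = InvRound(s_0, k_2) = 0x83
s_2 = InvRound(s_1, k_1) = 0xB8
s_3 = InvRound(s_2, k_0) = 0x6B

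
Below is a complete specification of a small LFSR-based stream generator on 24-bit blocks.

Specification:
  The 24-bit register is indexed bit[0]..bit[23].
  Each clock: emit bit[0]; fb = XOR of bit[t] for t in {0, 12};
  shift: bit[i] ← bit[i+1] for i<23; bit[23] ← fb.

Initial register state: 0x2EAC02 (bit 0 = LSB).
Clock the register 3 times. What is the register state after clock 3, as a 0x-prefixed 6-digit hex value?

reg_0 = 0x2EAC02
clock 1: out=0, reg = 0x175601
clock 2: out=1, reg = 0x0BAB00
clock 3: out=0, reg = 0x05D580

0x05D580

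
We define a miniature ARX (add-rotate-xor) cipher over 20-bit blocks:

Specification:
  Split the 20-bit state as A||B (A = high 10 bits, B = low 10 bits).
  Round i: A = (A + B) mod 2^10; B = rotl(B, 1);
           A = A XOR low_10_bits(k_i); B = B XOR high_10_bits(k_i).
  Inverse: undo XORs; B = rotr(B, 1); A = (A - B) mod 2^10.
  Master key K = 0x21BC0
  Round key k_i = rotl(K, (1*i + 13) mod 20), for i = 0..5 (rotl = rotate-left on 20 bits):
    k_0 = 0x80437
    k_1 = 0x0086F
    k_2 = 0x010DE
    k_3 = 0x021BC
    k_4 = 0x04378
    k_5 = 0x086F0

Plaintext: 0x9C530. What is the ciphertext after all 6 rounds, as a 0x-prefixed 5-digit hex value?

0x4BC02

s_0 = plaintext = 0x9C530
s_1 = Round(s_0, k_0) = 0xE5861
s_2 = Round(s_1, k_1) = 0xE60C0
s_3 = Round(s_2, k_2) = 0x21984
s_4 = Round(s_3, k_3) = 0xEDB00
s_5 = Round(s_4, k_4) = 0x73A11
s_6 = Round(s_5, k_5) = 0x4BC02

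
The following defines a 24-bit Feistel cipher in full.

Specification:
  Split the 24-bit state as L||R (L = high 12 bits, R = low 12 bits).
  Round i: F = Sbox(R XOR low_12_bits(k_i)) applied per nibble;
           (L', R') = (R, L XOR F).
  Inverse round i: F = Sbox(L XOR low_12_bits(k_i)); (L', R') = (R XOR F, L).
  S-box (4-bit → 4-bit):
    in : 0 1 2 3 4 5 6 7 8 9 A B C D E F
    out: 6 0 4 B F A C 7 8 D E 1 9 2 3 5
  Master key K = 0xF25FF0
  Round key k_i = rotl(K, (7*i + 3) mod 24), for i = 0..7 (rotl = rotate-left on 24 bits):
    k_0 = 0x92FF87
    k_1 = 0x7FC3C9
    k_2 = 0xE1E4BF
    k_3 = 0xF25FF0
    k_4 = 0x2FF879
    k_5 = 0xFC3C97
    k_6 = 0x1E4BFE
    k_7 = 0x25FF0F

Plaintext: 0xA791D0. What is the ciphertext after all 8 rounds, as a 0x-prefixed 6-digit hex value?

s_0 = plaintext = 0xA791D0
s_1 = Round(s_0, k_0) = 0x1D09DE
s_2 = Round(s_1, k_1) = 0x9DEFD7
s_3 = Round(s_2, k_2) = 0xFD7816
s_4 = Round(s_3, k_3) = 0x8168EB
s_5 = Round(s_4, k_4) = 0x8EBEC2
s_6 = Round(s_5, k_5) = 0xEC2C41
s_7 = Round(s_6, k_6) = 0xC419D7
s_8 = Round(s_7, k_7) = 0x9D7069

0x9D7069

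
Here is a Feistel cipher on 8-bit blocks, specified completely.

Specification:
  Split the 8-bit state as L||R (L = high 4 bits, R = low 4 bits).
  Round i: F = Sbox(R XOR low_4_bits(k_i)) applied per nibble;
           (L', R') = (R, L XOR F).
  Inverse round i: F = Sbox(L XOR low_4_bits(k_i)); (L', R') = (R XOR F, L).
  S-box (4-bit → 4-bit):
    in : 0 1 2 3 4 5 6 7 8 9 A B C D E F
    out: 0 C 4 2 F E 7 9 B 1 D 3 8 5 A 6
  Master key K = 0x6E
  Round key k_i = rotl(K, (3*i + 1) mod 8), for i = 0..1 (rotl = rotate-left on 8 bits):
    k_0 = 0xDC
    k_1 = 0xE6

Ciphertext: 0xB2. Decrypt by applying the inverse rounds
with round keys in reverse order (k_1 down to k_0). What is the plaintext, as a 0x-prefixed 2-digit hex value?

0x87

s_0 = ciphertext = 0xB2
s_1 = InvRound(s_0, k_1) = 0x7B
s_2 = InvRound(s_1, k_0) = 0x87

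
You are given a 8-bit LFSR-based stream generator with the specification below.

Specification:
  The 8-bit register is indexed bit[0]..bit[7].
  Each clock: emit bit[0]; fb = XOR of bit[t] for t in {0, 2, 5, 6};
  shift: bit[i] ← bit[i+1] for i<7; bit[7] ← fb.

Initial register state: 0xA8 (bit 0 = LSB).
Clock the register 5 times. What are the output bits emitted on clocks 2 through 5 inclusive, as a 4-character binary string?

reg_0 = 0xA8
clock 1: out=0, reg = 0xD4
clock 2: out=0, reg = 0x6A
clock 3: out=0, reg = 0x35
clock 4: out=1, reg = 0x9A
clock 5: out=0, reg = 0x4D

0010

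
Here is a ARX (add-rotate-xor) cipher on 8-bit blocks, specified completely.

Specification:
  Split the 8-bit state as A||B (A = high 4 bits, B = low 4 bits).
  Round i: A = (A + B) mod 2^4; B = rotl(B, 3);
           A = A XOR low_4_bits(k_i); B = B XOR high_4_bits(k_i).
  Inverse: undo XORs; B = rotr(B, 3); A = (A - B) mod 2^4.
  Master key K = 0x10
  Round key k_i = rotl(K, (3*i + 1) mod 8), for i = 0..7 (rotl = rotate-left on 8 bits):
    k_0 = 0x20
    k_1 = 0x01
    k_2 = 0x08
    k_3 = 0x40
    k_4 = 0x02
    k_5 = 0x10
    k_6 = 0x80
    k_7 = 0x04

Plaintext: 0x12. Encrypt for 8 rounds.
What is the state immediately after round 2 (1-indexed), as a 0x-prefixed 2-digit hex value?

s_0 = plaintext = 0x12
s_1 = Round(s_0, k_0) = 0x33
s_2 = Round(s_1, k_1) = 0x79
s_3 = Round(s_2, k_2) = 0x8C
s_4 = Round(s_3, k_3) = 0x42
s_5 = Round(s_4, k_4) = 0x41
s_6 = Round(s_5, k_5) = 0x59
s_7 = Round(s_6, k_6) = 0xE4
s_8 = Round(s_7, k_7) = 0x62

0x79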